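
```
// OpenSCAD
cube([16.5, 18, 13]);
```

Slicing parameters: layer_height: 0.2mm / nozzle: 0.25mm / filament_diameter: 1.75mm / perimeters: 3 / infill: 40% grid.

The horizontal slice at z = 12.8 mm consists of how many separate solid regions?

1

At z = 12.8 mm: the cube (footprint 16.5×18) is included at this height. The result has 1 disconnected region.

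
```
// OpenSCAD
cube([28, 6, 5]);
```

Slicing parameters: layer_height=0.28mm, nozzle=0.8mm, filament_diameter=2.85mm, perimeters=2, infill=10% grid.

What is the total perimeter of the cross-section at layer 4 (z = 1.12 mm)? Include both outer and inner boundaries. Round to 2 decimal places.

At z = 1.12 mm: the 28×6 cube contributes its full rectangle (perimeter 68.00 mm). Overall, the cross-section is a single solid region. Total boundary length (outer) = 68.00 mm.

68.00 mm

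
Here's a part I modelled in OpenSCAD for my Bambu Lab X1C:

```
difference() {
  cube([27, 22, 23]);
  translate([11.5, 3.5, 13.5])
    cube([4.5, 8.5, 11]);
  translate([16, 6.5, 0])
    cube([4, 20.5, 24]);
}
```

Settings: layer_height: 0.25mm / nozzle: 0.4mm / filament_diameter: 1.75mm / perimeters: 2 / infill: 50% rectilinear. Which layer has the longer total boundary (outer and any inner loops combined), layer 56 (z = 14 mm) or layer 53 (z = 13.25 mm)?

Layer 56 (z = 14): the cube is present — its section is the full 27×22 rectangle (perimeter 98.00 mm); the cube at (11.5, 3.5) (footprint 4.5×8.5) is included at this height (perimeter 26.00 mm); the cube at (16, 6.5) (footprint 4×20.5) is included at this height (perimeter 49.00 mm); Taking the first minus the rest: starting from the 27×22 cube, the 4.5×8.5 cube at (11.5, 3.5) lies wholly inside it (removes its full 38.25 mm² and its 26.00 mm outline becomes a hole wall); the 4×20.5 cube at (16, 6.5) partially overlaps it — only the 62.00 mm² overlap (of its 82.00 mm²) is removed, clipping the outline — boundary = 144.00 mm. So its perimeter = 144.00 mm. Layer 53 (z = 13.25): the 27×22 cube contributes its full rectangle (perimeter 98.00 mm); the cube at (11.5, 3.5) is absent (z outside [13.5, 24.5]); the cube at (16, 6.5) (footprint 4×20.5) is included at this height (perimeter 49.00 mm); Taking the first minus the rest: starting from the 27×22 cube, the 4×20.5 cube at (16, 6.5) partially overlaps it — only the 62.00 mm² overlap (of its 82.00 mm²) is removed, clipping the outline — boundary = 129.00 mm. So its perimeter = 129.00 mm. Layer 56 is larger (144.00 vs 129.00 mm).

layer 56 (z = 14 mm)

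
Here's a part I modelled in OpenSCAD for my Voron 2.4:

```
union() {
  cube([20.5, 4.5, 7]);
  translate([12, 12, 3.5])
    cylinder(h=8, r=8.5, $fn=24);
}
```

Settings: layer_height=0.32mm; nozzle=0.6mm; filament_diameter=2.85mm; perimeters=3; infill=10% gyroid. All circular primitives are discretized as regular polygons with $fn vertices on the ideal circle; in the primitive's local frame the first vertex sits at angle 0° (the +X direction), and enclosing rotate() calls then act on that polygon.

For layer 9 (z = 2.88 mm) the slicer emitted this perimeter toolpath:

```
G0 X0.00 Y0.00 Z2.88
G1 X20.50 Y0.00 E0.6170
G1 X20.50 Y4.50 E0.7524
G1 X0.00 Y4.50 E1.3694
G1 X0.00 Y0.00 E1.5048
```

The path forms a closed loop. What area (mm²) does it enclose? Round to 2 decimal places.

92.25 mm²

Apply the shoelace formula to the sequence of (X, Y) vertices; enclosed area = 92.25 mm².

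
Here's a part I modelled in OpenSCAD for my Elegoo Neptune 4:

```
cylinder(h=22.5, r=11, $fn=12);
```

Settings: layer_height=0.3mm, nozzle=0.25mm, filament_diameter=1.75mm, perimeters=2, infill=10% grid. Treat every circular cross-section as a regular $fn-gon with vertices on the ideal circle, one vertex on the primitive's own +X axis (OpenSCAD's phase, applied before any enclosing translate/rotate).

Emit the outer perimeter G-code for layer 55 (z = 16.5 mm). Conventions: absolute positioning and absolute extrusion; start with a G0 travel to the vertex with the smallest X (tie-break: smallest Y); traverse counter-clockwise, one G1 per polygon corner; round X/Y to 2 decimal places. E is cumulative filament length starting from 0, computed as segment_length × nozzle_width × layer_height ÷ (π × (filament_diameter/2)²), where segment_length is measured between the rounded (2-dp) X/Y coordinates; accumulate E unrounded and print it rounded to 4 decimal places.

G0 X-11.00 Y0.00 Z16.50
G1 X-9.53 Y-5.50 E0.1775
G1 X-5.50 Y-9.53 E0.3552
G1 X0.00 Y-11.00 E0.5327
G1 X5.50 Y-9.53 E0.7103
G1 X9.53 Y-5.50 E0.8880
G1 X11.00 Y0.00 E1.0655
G1 X9.53 Y5.50 E1.2430
G1 X5.50 Y9.53 E1.4207
G1 X0.00 Y11.00 E1.5982
G1 X-5.50 Y9.53 E1.7758
G1 X-9.53 Y5.50 E1.9535
G1 X-11.00 Y0.00 E2.1310

At z = 16.5 mm: the r=11 cylinder gives a regular 12-gon of circumradius 11 (constant along its height). The outline is a single polygon with 12 vertices. Extrusion per mm of travel: 0.25 × 0.3 / (π × 0.875²) = 0.031181. Accumulating E over each segment gives final E = 2.1310.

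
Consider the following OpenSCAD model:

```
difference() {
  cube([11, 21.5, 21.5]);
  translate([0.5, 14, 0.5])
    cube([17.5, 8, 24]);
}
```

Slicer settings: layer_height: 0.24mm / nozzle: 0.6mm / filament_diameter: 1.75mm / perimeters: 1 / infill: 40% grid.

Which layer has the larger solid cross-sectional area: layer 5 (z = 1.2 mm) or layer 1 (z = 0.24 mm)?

Layer 5 (z = 1.2): the cube (footprint 11×21.5) is included at this height (area 236.50 mm²); the cube at (0.5, 14) is present — its section is the full 17.5×8 rectangle (area 140.00 mm²); Taking the first minus the rest: starting from the 11×21.5 cube (236.50 mm²), the 17.5×8 cube at (0.5, 14) partially overlaps it — only the 78.75 mm² overlap (of its 140.00 mm²) is removed, clipping the outline — area = 157.75 mm². So its area = 157.75 mm². Layer 1 (z = 0.24): the cube (footprint 11×21.5) is included at this height (area 236.50 mm²); the cube at (0.5, 14) is absent (z outside [0.5, 24.5]); Subtracting the remaining from the first: none of the subtracted shapes is present at this height, so the 11×21.5 cube is unchanged — area = 236.50 mm². So its area = 236.50 mm². Layer 1 is larger (236.50 vs 157.75 mm²).

layer 1 (z = 0.24 mm)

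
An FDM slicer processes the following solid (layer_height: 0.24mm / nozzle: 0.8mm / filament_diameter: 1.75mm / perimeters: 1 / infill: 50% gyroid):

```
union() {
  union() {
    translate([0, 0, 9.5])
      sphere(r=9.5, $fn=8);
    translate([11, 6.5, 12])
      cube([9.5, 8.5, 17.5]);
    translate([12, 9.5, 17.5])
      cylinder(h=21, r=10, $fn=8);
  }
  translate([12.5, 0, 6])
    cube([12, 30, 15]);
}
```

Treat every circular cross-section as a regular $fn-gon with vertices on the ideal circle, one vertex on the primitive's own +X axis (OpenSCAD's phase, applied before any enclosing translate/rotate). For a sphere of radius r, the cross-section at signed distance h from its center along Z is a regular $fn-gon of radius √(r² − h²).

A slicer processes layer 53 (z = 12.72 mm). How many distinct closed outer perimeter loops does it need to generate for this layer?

At z = 12.72 mm: the r=9.5 sphere slices to a regular 8-gon of circumradius 8.938 (√(r²−h²) with h=3.22 from center); the cube at (11, 6.5) (footprint 9.5×8.5) is included at this height; the cylinder at (12, 9.5) is absent (z outside [17.5, 38.5]); Combining (union): the 2 present regions are separate (no shared area or edge), so areas and boundary lengths simply add and each stays a separate island — 2 connected regions; the cube at (12.5, 0) (footprint 12×30) is included at this height; Combining (union): the regions partially overlap (shared area 68.00 mm²), so overlapping operands fuse into one piece — 2 connected regions. The result has 2 disconnected regions.

2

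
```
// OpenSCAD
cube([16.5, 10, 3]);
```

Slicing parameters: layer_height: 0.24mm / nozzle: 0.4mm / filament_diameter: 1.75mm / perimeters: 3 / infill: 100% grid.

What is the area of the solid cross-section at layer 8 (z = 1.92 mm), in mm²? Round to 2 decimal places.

165.00 mm²

At z = 1.92 mm: the 16.5×10 cube contributes its full rectangle (area 165.00 mm²). Overall, the cross-section is a single solid region. Net area = 165.00 mm².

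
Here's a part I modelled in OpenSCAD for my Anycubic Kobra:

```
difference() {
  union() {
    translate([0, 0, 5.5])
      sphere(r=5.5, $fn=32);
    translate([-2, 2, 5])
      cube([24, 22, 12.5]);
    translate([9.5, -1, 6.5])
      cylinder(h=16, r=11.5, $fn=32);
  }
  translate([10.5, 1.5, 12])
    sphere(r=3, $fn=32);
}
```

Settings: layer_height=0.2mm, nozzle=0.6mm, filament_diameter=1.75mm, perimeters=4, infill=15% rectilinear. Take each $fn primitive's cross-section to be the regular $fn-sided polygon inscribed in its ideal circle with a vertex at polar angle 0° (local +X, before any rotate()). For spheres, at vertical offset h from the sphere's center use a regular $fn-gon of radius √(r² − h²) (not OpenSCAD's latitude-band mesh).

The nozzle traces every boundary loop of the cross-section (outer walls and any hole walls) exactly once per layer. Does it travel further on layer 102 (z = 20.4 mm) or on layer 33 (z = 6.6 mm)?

Layer 102 (z = 20.4): the sphere does not reach this height (|z−center|=14.900 > r=5.5); the cube at (-2, 2) does not reach this height (z outside [5, 17.5]); the cylinder at (9.5, -1): section is a regular 32-gon, circumradius r=11.5 (perimeter = 2·32·11.500·sin(180°/32) = 72.14 mm); Merging all regions: only the r=11.5 cylinder at (9.5, -1) is present, so the union is just that shape — boundary = 72.14 mm; the sphere at (10.5, 1.5) does not reach this height (|z−center|=8.400 > r=3); Taking the first minus the rest: none of the subtracted shapes is present at this height, so that combined region is unchanged — boundary = 72.14 mm. So its perimeter = 72.14 mm. Layer 33 (z = 6.6): the r=5.5 sphere contributes a regular 32-gon of circumradius √(5.5²−1.1²) = 5.389 (perimeter = 2·32·5.389·sin(180°/32) = 33.80 mm); the 24×22 cube at (-2, 2) contributes its full rectangle (perimeter 92.00 mm); the r=11.5 cylinder at (9.5, -1) contributes a regular 32-gon of circumradius 11.5 (perimeter = 2·32·11.500·sin(180°/32) = 72.14 mm); Merging all regions: the regions partially overlap (shared area 203.01 mm²), so the edge portions inside another operand are dropped and the merged outline is re-measured after clipping — boundary = 114.89 mm; the sphere at (10.5, 1.5) is absent (|z−center|=5.400 > r=3); Subtracting the remaining from the first: none of the subtracted shapes is present at this height, so that combined region is unchanged — boundary = 114.89 mm. So its perimeter = 114.89 mm. Layer 33 is larger (114.89 vs 72.14 mm).

layer 33 (z = 6.6 mm)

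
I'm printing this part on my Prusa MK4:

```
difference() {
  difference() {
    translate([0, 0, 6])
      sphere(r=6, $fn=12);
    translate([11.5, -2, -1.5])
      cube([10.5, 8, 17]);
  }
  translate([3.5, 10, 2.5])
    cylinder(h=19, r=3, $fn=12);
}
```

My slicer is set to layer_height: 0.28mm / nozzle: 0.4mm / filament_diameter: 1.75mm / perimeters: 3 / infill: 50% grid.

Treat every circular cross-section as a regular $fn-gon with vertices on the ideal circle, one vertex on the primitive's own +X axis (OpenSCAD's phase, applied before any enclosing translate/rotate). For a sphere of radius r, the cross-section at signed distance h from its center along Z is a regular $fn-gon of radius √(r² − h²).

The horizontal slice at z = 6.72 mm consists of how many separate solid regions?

At z = 6.72 mm: the sphere: section is a regular 12-gon, circumradius = √(r²−h²) = √(6²−0.72²) = 5.957; the cube at (11.5, -2) is present — its section is the full 10.5×8 rectangle; After the difference (first − rest): starting from the r=6 sphere, the 10.5×8 cube at (11.5, -2) misses the remaining region (no effect) — 1 connected region; the r=3 cylinder at (3.5, 10) gives a regular 12-gon of circumradius 3 (constant along its height); Subtracting the remaining from the first: starting from that combined region, the r=3 cylinder at (3.5, 10) misses the remaining region (no effect) — 1 connected region. The result has 1 disconnected region.

1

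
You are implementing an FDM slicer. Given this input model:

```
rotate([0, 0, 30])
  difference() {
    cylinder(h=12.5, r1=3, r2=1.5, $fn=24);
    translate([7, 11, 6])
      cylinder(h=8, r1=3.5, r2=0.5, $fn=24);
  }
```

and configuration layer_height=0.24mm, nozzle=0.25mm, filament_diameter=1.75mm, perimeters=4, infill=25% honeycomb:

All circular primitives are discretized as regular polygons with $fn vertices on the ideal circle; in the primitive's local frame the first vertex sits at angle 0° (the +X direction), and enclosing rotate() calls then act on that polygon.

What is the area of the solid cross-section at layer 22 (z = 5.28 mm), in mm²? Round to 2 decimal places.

17.39 mm²

At z = 5.28 mm: the cone contributes a regular 24-gon of circumradius 2.366 (interpolated between r1=3 and r2=1.5 at t=0.422) (area = (24/2)·2.366²·sin(360°/24) = 17.39 mm²); the cone at (7, 11) is not intersected at this z (z outside [6, 14]); Taking the first minus the rest: none of the subtracted shapes is present at this height, so the cone is unchanged — area = 17.39 mm²; (whole slice rotated 30° about Z — lengths, areas and connectivity unchanged). Overall, the cross-section is a single solid region. Net area = 17.39 mm².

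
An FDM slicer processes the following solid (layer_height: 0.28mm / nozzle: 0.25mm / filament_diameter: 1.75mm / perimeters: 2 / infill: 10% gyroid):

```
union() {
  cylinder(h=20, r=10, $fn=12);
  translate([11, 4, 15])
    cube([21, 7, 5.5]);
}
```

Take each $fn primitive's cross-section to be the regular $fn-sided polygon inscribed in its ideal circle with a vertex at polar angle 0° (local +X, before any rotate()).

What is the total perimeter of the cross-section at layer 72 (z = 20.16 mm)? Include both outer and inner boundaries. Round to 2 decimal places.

56.00 mm

At z = 20.16 mm: the cylinder is not intersected at this z (z outside [0, 20]); the 21×7 cube at (11, 4) contributes its full rectangle (perimeter 56.00 mm); Merging all regions: only the 21×7 cube at (11, 4) is present, so the union is just that shape — boundary = 56.00 mm. Overall, the cross-section is a single solid region. Total boundary length (outer) = 56.00 mm.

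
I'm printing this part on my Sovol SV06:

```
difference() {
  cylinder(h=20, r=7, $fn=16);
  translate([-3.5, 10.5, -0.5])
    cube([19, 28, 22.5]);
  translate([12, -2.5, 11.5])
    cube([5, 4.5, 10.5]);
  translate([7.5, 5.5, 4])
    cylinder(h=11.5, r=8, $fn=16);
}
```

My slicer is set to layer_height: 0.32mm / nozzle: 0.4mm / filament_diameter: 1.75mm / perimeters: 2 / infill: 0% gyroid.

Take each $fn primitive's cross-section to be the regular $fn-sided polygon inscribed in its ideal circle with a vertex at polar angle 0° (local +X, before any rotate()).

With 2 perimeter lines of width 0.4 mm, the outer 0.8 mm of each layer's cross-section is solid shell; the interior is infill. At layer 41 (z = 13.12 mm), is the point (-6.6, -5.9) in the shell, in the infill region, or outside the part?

outside

At z = 13.12 mm: the r=7 cylinder contributes a regular 16-gon of circumradius 7; the cube at (-3.5, 10.5) (footprint 19×28) is included at this height; the cube at (12, -2.5) (footprint 5×4.5) is included at this height; the cylinder at (7.5, 5.5): section is a regular 16-gon, circumradius r=8; Taking the first minus the rest: starting from the r=7 cylinder, the 19×28 cube at (-3.5, 10.5) misses the remaining region (no effect); the 5×4.5 cube at (12, -2.5) misses the remaining region (no effect); the r=8 cylinder at (7.5, 5.5) partially overlaps it — only the 43.98 mm² overlap (of its 195.93 mm²) is removed, clipping the outline — 1 connected region. Overall, the cross-section is a single solid region. The nearest boundary edge runs (-4.95, -4.95)→(-6.47, -2.68); distance from the point to it = 1.90 mm. The point is not inside any of the regions above, so it lies outside the cross-section (1.90 mm from the nearest boundary).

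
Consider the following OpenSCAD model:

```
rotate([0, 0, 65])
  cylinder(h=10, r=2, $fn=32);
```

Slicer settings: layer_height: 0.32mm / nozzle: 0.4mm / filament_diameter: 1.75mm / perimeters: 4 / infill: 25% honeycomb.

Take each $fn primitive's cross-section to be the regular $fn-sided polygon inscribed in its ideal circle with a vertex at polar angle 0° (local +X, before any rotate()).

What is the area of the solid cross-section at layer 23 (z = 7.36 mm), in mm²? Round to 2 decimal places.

12.49 mm²

At z = 7.36 mm: the r=2 cylinder contributes a regular 32-gon of circumradius 2 (area = (32/2)·2.000²·sin(360°/32) = 12.49 mm²); (whole slice rotated 65° about Z — lengths, areas and connectivity unchanged). Overall, the cross-section is a single solid region. Net area = 12.49 mm².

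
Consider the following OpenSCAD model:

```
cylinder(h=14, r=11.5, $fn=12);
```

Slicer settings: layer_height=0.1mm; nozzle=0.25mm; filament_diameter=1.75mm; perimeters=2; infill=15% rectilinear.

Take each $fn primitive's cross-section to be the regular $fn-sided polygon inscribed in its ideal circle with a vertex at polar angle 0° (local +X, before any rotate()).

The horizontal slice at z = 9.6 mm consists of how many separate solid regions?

1

At z = 9.6 mm: the r=11.5 cylinder gives a regular 12-gon of circumradius 11.5 (constant along its height). The result has 1 disconnected region.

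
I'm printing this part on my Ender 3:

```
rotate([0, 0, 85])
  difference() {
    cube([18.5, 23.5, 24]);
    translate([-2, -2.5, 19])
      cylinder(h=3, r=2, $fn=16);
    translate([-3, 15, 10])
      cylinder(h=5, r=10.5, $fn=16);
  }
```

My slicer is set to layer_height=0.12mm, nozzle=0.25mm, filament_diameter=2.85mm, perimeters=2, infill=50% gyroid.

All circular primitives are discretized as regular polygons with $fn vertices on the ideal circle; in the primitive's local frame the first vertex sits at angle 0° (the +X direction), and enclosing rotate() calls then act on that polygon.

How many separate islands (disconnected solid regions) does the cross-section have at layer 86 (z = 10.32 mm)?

At z = 10.32 mm: the cube is present — its section is the full 18.5×23.5 rectangle; the cylinder at (-2, -2.5) is absent (z outside [19, 22]); the cylinder at (-3, 15): section is a regular 16-gon, circumradius r=10.5; After the difference (first − rest): starting from the 18.5×23.5 cube, the r=10.5 cylinder at (-3, 15) partially overlaps it — only the 105.15 mm² overlap (of its 337.53 mm²) is removed, clipping the outline — 1 connected region; (rotated 85° about Z; rotation is an isometry so areas/perimeters/island counts are preserved). Overall, the cross-section is a single solid region. Island count = 1.

1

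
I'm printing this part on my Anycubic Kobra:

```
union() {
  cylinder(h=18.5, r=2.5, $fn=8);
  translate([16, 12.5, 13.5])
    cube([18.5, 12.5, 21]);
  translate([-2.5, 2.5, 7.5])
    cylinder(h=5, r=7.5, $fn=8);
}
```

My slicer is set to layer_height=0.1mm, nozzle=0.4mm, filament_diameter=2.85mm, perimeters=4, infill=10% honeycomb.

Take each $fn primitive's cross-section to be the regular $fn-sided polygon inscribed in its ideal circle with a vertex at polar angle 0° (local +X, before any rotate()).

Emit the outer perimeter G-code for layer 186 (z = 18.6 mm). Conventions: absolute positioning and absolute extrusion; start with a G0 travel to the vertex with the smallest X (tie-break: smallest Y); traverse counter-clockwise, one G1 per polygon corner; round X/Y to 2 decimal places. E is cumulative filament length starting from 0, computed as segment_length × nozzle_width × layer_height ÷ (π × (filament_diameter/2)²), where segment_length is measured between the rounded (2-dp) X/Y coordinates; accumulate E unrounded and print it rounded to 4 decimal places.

At z = 18.6 mm: the cylinder does not reach this height (z outside [0, 18.5]); the cube at (16, 12.5) is present — its section is the full 18.5×12.5 rectangle; the cylinder at (-2.5, 2.5) is not intersected at this z (z outside [7.5, 12.5]); Merging all regions: only the 18.5×12.5 cube at (16, 12.5) is present, so the union is just that shape — 1 connected region. The outline is a single polygon with 4 vertices. Extrusion per mm of travel: 0.4 × 0.1 / (π × 1.425²) = 0.006270. Accumulating E over each segment gives final E = 0.3888.

G0 X16.00 Y12.50 Z18.60
G1 X34.50 Y12.50 E0.1160
G1 X34.50 Y25.00 E0.1944
G1 X16.00 Y25.00 E0.3104
G1 X16.00 Y12.50 E0.3888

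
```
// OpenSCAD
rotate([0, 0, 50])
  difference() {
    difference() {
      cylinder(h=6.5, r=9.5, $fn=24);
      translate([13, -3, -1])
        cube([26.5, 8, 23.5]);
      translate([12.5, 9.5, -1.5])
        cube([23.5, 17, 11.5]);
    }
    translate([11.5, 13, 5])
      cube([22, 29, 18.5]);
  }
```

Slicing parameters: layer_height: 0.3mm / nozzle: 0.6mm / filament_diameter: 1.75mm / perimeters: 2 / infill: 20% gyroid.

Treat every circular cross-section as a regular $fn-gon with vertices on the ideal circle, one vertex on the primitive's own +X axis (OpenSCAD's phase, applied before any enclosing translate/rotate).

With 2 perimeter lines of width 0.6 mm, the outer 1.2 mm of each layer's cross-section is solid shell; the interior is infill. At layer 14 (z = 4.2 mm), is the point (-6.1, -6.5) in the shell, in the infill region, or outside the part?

At z = 4.2 mm: the cylinder: section is a regular 24-gon, circumradius r=9.5; the cube at (13, -3) is present — its section is the full 26.5×8 rectangle; the cube at (12.5, 9.5) is present — its section is the full 23.5×17 rectangle; Taking the first minus the rest: starting from the r=9.5 cylinder, the 26.5×8 cube at (13, -3) misses the remaining region (no effect); the 23.5×17 cube at (12.5, 9.5) misses the remaining region (no effect) — 1 connected region; the cube at (11.5, 13) is absent (z outside [5, 23.5]); Subtracting the remaining from the first: none of the subtracted shapes is present at this height, so that combined region is unchanged — 1 connected region; (rotated 50° about Z; rotation is an isometry so areas/perimeters/island counts are preserved). Overall, the cross-section is a single solid region. Undo the 50° rotation: the query point maps to (-8.900, 0.495) in the un-rotated model frame. The nearest boundary edge runs (-9.50, 0.00)→(-9.18, 2.46); distance from the point to it = 0.53 mm. The point is inside the cross-section, 0.53 mm from the nearest boundary — within the 1.2 mm shell band (2 × 0.6).

shell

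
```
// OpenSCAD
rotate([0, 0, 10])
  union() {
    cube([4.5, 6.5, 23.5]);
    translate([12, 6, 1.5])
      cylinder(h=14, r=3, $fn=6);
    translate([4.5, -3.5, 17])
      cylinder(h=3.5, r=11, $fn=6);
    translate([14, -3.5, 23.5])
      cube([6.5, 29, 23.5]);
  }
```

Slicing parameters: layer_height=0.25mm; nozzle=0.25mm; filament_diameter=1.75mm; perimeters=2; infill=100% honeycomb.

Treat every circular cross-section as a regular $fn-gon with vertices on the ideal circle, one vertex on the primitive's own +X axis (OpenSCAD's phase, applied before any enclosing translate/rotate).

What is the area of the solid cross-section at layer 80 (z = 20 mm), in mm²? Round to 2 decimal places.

316.50 mm²

At z = 20 mm: the cube is present — its section is the full 4.5×6.5 rectangle (area 29.25 mm²); the cylinder at (12, 6) does not reach this height (z outside [1.5, 15.5]); the cylinder at (4.5, -3.5): section is a regular 6-gon, circumradius r=11 (area = (6/2)·11.000²·sin(360°/6) = 314.37 mm²); the cube at (14, -3.5) does not reach this height (z outside [23.5, 47]); Taking the union: the regions partially overlap — summed areas 343.62 mm² minus the doubly-counted overlap 27.12 mm² gives 316.50 mm² — area = 316.50 mm²; (rotated 10° about Z; rotation is an isometry so areas/perimeters/island counts are preserved). Overall, the cross-section is a single solid region. Net area = 316.50 mm².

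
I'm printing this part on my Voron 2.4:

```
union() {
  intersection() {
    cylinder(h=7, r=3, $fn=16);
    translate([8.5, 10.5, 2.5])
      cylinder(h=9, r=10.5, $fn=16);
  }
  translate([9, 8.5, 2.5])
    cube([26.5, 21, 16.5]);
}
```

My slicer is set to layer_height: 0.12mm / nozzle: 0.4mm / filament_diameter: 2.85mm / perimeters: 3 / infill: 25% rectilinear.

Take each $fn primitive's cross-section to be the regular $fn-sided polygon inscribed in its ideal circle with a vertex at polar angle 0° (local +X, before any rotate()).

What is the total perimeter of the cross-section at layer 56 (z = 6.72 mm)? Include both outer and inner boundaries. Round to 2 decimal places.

95.00 mm

At z = 6.72 mm: the r=3 cylinder contributes a regular 16-gon of circumradius 3 (perimeter = 2·16·3.000·sin(180°/16) = 18.73 mm); the cylinder at (8.5, 10.5): section is a regular 16-gon, circumradius r=10.5 (perimeter = 2·16·10.500·sin(180°/16) = 65.55 mm); Taking the intersection: the r=10.5 cylinder at (8.5, 10.5) does not overlap the r=3 cylinder (empty) — nothing remains; the cube at (9, 8.5) is present — its section is the full 26.5×21 rectangle (perimeter 95.00 mm); Combining (union): only the 26.5×21 cube at (9, 8.5) is present, so the union is just that shape — boundary = 95.00 mm. Overall, the cross-section is a single solid region. Total boundary length (outer) = 95.00 mm.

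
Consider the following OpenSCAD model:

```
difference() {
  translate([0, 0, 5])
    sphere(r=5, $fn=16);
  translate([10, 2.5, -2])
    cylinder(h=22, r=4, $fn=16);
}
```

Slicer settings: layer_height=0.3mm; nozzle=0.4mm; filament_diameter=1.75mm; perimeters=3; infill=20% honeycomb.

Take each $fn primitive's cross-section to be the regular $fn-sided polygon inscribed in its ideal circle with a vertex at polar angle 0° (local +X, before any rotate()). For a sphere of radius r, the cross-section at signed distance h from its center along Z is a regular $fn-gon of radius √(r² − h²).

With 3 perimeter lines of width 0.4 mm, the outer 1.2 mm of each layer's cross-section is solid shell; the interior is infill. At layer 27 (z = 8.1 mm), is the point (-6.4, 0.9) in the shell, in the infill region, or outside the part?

At z = 8.1 mm: the sphere: section is a regular 16-gon, circumradius = √(r²−h²) = √(5²−3.1²) = 3.923; the cylinder at (10, 2.5): section is a regular 16-gon, circumradius r=4; Taking the first minus the rest: starting from the r=5 sphere, the r=4 cylinder at (10, 2.5) misses the remaining region (no effect) — 1 connected region. Overall, the cross-section is a single solid region. The nearest boundary edge runs (-3.92, 0.00)→(-3.62, 1.50); distance from the point to it = 2.60 mm. The point is not inside any of the regions above, so it lies outside the cross-section (2.60 mm from the nearest boundary).

outside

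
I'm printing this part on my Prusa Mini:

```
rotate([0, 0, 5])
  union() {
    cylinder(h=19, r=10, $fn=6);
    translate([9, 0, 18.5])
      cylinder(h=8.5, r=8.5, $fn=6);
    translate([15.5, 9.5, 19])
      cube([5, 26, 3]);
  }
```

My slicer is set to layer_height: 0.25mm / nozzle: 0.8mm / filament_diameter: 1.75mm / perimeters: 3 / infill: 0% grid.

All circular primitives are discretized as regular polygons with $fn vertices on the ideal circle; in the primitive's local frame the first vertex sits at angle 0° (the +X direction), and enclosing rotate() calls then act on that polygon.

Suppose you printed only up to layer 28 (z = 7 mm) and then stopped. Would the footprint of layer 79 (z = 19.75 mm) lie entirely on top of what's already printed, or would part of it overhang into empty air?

Compare the two slices. At z = 7: the r=10 cylinder gives a regular 6-gon of circumradius 10 (constant along its height) (area = (6/2)·10.000²·sin(360°/6) = 259.81 mm²); the cylinder at (9, 0) is not intersected at this z (z outside [18.5, 27]); the cube at (15.5, 9.5) is absent (z outside [19, 22]); Combining (union): only the r=10 cylinder is present, so the union is just that shape — area = 259.81 mm²; (rotated 5° about Z; rotation is an isometry so areas/perimeters/island counts are preserved). At z = 19.75: the cylinder does not reach this height (z outside [0, 19]); the r=8.5 cylinder at (9, 0) gives a regular 6-gon of circumradius 8.5 (constant along its height) (area = (6/2)·8.500²·sin(360°/6) = 187.71 mm²); the cube at (15.5, 9.5) is present — its section is the full 5×26 rectangle (area 130.00 mm²); Taking the union: the 2 present regions are separate (no shared area or edge), so areas and boundary lengths simply add and each stays a separate island — area = 317.71 mm²; (rotated 5° about Z; rotation is an isometry so areas/perimeters/island counts are preserved). Checking containment: at z = 19.75 the cross-section extends beyond the z = 7 cross-section by about 240.42 mm².

part overhangs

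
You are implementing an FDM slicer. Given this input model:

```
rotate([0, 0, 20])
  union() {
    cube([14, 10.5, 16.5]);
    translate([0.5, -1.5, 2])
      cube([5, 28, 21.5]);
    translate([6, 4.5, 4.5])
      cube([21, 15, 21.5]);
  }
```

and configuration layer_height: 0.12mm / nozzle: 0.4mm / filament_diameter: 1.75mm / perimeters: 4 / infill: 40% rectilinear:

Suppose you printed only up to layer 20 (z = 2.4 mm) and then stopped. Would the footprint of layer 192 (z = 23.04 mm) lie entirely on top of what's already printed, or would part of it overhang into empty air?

part overhangs

Compare the two slices. At z = 2.4: the 14×10.5 cube contributes its full rectangle (area 147.00 mm²); the 5×28 cube at (0.5, -1.5) contributes its full rectangle (area 140.00 mm²); the cube at (6, 4.5) does not reach this height (z outside [4.5, 26]); Combining (union): the regions partially overlap — summed areas 287.00 mm² minus the doubly-counted overlap 52.50 mm² gives 234.50 mm² — area = 234.50 mm²; (rotated 20° about Z; rotation is an isometry so areas/perimeters/island counts are preserved). At z = 23.04: the cube is absent (z outside [0, 16.5]); the cube at (0.5, -1.5) is present — its section is the full 5×28 rectangle (area 140.00 mm²); the cube at (6, 4.5) is present — its section is the full 21×15 rectangle (area 315.00 mm²); Merging all regions: the 2 present regions are separate (no shared area or edge), so areas and boundary lengths simply add and each stays a separate island — area = 455.00 mm²; (whole slice rotated 20° about Z — lengths, areas and connectivity unchanged). Checking containment: at z = 23.04 the cross-section extends beyond the z = 2.4 cross-section by about 267.00 mm².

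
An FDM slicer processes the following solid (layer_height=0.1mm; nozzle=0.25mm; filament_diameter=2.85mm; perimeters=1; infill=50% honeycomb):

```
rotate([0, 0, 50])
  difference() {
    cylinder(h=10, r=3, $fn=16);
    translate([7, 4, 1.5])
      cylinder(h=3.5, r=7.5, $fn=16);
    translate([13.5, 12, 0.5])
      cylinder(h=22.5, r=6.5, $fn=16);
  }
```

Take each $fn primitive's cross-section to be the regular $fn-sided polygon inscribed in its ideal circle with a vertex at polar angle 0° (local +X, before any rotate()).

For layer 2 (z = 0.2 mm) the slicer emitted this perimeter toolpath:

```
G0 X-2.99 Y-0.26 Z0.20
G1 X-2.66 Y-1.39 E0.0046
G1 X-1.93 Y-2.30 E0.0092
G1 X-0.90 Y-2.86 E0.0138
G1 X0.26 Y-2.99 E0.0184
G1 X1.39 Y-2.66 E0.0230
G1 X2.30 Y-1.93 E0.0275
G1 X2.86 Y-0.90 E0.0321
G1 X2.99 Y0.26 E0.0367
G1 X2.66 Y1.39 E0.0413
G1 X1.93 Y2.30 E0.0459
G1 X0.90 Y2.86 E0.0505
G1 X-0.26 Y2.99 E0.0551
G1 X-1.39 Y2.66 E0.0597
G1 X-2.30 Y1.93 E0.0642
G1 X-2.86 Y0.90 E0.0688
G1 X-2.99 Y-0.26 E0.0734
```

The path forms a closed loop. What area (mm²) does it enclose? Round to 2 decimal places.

27.57 mm²

Apply the shoelace formula to the sequence of (X, Y) vertices; enclosed area = 27.57 mm².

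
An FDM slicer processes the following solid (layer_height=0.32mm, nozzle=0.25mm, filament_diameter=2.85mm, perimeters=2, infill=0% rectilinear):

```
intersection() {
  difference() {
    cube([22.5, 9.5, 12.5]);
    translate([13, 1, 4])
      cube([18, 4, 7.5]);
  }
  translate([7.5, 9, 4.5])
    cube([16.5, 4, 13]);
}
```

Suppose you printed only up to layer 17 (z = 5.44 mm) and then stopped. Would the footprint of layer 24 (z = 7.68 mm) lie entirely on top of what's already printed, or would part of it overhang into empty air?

entirely on top

Compare the two slices. At z = 5.44: the cube (footprint 22.5×9.5) is included at this height (area 213.75 mm²); the cube at (13, 1) is present — its section is the full 18×4 rectangle (area 72.00 mm²); After the difference (first − rest): starting from the 22.5×9.5 cube (213.75 mm²), the 18×4 cube at (13, 1) partially overlaps it — only the 38.00 mm² overlap (of its 72.00 mm²) is removed, clipping the outline — area = 175.75 mm²; the 16.5×4 cube at (7.5, 9) contributes its full rectangle (area 66.00 mm²); After intersecting: the 16.5×4 cube at (7.5, 9) partially overlaps that combined region; clipping to the common part keeps 7.50 mm² — area = 7.50 mm². At z = 7.68: the 22.5×9.5 cube contributes its full rectangle (area 213.75 mm²); the 18×4 cube at (13, 1) contributes its full rectangle (area 72.00 mm²); After the difference (first − rest): starting from the 22.5×9.5 cube (213.75 mm²), the 18×4 cube at (13, 1) partially overlaps it — only the 38.00 mm² overlap (of its 72.00 mm²) is removed, clipping the outline — area = 175.75 mm²; the 16.5×4 cube at (7.5, 9) contributes its full rectangle (area 66.00 mm²); After intersecting: the 16.5×4 cube at (7.5, 9) partially overlaps that combined region; clipping to the common part keeps 7.50 mm² — area = 7.50 mm². Checking containment: the cross-section at z = 7.68 is a subset of the cross-section at z = 5.44.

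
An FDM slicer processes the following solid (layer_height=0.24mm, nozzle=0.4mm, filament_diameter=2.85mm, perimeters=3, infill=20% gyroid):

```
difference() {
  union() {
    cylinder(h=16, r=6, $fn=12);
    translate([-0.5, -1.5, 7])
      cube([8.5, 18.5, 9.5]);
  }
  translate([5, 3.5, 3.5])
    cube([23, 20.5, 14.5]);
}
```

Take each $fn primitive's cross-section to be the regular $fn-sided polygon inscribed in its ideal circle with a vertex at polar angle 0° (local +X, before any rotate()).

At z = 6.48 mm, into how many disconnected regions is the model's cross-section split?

At z = 6.48 mm: the cylinder: section is a regular 12-gon, circumradius r=6; the cube at (-0.5, -1.5) is absent (z outside [7, 16.5]); Merging all regions: only the r=6 cylinder is present, so the union is just that shape — 1 connected region; the cube at (5, 3.5) (footprint 23×20.5) is included at this height; After the difference (first − rest): starting from that combined region, the 23×20.5 cube at (5, 3.5) misses the remaining region (no effect) — 1 connected region. The result has 1 disconnected region.

1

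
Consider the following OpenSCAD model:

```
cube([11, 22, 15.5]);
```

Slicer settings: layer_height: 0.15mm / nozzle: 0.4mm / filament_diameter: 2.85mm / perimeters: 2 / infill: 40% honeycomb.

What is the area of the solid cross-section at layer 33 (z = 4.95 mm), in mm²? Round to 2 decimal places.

At z = 4.95 mm: the 11×22 cube contributes its full rectangle (area 242.00 mm²). Overall, the cross-section is a single solid region. Net area = 242.00 mm².

242.00 mm²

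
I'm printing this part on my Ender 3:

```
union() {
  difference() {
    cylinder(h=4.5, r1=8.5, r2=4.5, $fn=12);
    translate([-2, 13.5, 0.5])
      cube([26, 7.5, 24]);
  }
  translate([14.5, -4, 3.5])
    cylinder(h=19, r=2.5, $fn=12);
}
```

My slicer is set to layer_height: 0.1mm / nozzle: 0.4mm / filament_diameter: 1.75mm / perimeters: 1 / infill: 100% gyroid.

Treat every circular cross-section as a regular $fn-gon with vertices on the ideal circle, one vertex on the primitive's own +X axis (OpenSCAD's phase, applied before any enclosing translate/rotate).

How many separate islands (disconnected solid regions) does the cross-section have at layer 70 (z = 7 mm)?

1

At z = 7 mm: the cone is not intersected at this z (z outside [0, 4.5]); the cube at (-2, 13.5) (footprint 26×7.5) is included at this height; Taking the first minus the rest: the first operand is absent here, so nothing remains; the cylinder at (14.5, -4): section is a regular 12-gon, circumradius r=2.5; Taking the union: only the r=2.5 cylinder at (14.5, -4) is present, so the union is just that shape — 1 connected region. Overall, the cross-section is a single solid region. Island count = 1.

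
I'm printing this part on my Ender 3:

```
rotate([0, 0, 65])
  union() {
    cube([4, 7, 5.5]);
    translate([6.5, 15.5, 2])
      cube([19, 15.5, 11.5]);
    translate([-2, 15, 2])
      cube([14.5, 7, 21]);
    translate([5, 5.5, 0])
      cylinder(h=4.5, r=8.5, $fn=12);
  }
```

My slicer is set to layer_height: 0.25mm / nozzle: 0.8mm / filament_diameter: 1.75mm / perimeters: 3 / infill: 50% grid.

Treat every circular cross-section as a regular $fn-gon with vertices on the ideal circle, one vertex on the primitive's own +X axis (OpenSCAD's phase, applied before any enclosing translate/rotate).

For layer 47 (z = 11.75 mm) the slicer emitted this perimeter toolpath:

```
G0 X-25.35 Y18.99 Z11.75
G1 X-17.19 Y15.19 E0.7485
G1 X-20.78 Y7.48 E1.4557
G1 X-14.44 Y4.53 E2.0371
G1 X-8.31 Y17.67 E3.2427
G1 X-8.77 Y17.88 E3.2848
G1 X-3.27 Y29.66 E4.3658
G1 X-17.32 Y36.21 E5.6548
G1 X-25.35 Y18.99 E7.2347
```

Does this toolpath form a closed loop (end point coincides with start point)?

yes

Start point (G0): (-25.35, 18.99). End point (last G1): the path returns to the start — closed.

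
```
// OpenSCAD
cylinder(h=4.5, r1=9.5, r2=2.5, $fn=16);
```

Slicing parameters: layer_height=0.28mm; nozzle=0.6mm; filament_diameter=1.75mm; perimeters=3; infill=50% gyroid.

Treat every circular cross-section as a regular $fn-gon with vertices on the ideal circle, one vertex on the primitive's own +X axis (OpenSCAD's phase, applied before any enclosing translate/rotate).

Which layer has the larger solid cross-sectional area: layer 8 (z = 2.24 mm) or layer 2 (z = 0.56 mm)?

Layer 8 (z = 2.24): the cone: at t=0.498 of its height the radius interpolates to r₁+(r₂−r₁)t = 6.016, giving a regular 16-gon of that circumradius (area = (16/2)·6.016²·sin(360°/16) = 110.79 mm²). So its area = 110.79 mm². Layer 2 (z = 0.56): the cone: at t=0.124 of its height the radius interpolates to r₁+(r₂−r₁)t = 8.629, giving a regular 16-gon of that circumradius (area = (16/2)·8.629²·sin(360°/16) = 227.95 mm²). So its area = 227.95 mm². Layer 2 is larger (227.95 vs 110.79 mm²).

layer 2 (z = 0.56 mm)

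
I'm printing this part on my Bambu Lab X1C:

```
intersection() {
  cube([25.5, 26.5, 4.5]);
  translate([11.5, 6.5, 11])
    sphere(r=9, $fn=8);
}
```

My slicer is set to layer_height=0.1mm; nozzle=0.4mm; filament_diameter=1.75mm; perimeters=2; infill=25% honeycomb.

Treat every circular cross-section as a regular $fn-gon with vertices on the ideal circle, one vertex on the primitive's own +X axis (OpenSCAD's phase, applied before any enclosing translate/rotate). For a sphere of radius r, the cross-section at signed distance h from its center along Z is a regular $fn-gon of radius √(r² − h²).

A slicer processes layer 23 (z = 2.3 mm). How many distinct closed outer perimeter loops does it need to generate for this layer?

At z = 2.3 mm: the 25.5×26.5 cube contributes its full rectangle; the sphere at (11.5, 6.5): section is a regular 8-gon, circumradius = √(r²−h²) = √(9²−8.7²) = 2.304; Keeping only the common overlap: the r=9 sphere at (11.5, 6.5) lies inside the 25.5×26.5 cube, so the common part is the r=9 sphere at (11.5, 6.5) itself — 1 connected region. The result has 1 disconnected region.

1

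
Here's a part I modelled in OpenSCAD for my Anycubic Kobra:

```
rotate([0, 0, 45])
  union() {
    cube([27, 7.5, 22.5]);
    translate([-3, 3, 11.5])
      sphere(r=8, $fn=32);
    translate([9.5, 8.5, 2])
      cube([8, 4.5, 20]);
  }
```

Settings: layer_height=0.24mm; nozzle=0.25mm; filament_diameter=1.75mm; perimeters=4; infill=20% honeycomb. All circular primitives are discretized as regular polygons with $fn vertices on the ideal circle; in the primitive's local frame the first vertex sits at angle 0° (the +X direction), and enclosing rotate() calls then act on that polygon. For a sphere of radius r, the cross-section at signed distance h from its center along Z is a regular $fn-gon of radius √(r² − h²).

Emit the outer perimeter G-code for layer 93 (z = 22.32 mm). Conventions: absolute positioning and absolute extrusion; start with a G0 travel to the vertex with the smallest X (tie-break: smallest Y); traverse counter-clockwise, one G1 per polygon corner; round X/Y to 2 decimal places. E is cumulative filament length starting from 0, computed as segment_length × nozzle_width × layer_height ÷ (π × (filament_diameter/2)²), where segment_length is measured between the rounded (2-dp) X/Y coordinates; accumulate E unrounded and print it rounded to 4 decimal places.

G0 X-5.30 Y5.30 Z22.32
G1 X0.00 Y0.00 E0.1870
G1 X19.09 Y19.09 E0.8604
G1 X13.79 Y24.40 E1.0476
G1 X-5.30 Y5.30 E1.7212

At z = 22.32 mm: the cube is present — its section is the full 27×7.5 rectangle; the sphere at (-3, 3) is not intersected at this z (|z−center|=10.820 > r=8); the cube at (9.5, 8.5) is absent (z outside [2, 22]); Combining (union): only the 27×7.5 cube is present, so the union is just that shape — 1 connected region; (whole slice rotated 45° about Z — lengths, areas and connectivity unchanged). The outline is a single polygon with 4 vertices. Extrusion per mm of travel: 0.25 × 0.24 / (π × 0.875²) = 0.024945. Accumulating E over each segment gives final E = 1.7212.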